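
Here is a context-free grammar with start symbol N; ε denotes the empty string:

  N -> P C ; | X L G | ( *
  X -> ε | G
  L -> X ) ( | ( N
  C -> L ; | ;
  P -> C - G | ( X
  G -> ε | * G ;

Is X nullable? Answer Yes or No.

Yes

X has an ε-production, so X ⇒ ε.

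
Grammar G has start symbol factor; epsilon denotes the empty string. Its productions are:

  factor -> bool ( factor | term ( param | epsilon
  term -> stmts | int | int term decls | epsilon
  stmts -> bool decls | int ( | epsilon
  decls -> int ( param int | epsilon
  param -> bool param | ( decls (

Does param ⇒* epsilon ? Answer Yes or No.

No

Nullable nonterminals: decls, factor, stmts, term.
No production of param has an RHS whose symbols are all nullable, so param is not nullable.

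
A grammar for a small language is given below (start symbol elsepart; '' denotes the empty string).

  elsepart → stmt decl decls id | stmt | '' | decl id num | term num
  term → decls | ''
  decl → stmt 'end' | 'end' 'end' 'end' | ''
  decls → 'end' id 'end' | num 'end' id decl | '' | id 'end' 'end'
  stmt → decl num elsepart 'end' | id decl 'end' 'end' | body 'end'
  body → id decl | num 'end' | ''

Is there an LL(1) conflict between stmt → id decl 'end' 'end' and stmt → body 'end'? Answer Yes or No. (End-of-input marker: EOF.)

FIRST(id decl 'end' 'end') = { id } and FIRST(body 'end') = { 'end', id, num }.
Both contain id, so the two alternatives are not disjoint — LL(1) conflict.

Yes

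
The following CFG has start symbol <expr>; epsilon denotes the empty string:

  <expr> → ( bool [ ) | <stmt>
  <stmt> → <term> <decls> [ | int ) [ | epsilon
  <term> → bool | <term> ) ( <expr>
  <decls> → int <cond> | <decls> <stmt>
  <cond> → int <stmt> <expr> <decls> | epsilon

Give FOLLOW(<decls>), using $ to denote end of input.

In <stmt> → <term> <decls> [: add FIRST([) = { [ }.
In <decls> → <decls> <stmt>: add FIRST(<stmt>)\{epsilon} = { bool, int }.
  Since <stmt> is nullable, also add FOLLOW(<decls>) = { [, bool, int }.
In <cond> → int <stmt> <expr> <decls>: <decls> is at the end, add FOLLOW(<cond>) = { [, bool, int }.
Union: FOLLOW(<decls>) = { [, bool, int }.

{ [, bool, int }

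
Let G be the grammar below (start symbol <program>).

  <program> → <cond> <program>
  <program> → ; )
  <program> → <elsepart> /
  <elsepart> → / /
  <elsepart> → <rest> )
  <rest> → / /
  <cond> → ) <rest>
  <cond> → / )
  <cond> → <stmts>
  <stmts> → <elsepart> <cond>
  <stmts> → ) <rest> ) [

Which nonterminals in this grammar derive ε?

No nonterminal has an empty production or an RHS whose symbols are all nullable.

{ } (none)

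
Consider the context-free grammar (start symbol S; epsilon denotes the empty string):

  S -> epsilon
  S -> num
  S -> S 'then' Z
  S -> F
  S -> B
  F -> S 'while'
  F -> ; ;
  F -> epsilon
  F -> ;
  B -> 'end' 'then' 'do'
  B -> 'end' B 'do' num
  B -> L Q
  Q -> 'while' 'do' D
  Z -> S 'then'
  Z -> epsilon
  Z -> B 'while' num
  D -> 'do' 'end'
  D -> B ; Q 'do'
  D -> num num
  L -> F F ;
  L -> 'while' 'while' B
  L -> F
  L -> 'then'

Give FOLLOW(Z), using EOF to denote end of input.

{ EOF, 'then', 'while' }

In S -> S 'then' Z: Z is at the end, add FOLLOW(S) = { EOF, 'then', 'while' }.
Union: FOLLOW(Z) = { EOF, 'then', 'while' }.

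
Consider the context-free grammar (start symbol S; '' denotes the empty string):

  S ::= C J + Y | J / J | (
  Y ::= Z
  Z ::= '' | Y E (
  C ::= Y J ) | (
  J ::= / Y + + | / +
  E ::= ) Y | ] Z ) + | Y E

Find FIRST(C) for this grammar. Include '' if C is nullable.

From C ::= Y J ): Y nullable, take FIRST(Y) ∪ FIRST(J) = { ), /, ] }.
C ::= ( contributes {(}.
Union: FIRST(C) = { (, ), /, ] }.

{ (, ), /, ] }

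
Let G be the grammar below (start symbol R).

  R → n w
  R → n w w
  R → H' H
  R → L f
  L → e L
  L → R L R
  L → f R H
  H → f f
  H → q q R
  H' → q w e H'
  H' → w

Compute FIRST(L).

L → e L contributes {e}.
From L → R L R: add FIRST(R) = { e, f, n, q, w }.
L → f R H contributes {f}.
Union: FIRST(L) = { e, f, n, q, w }.

{ e, f, n, q, w }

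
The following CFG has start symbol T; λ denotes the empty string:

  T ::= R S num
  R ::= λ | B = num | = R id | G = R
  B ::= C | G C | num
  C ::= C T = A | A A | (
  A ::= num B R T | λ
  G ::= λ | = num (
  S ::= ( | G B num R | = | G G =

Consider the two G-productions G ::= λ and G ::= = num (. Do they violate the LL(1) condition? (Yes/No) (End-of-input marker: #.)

Yes

FIRST(λ) = { λ } and FIRST(= num () = { = }.
The first alternative is nullable and FOLLOW(G) = { (, =, num } shares = with FIRST of the second — conflict.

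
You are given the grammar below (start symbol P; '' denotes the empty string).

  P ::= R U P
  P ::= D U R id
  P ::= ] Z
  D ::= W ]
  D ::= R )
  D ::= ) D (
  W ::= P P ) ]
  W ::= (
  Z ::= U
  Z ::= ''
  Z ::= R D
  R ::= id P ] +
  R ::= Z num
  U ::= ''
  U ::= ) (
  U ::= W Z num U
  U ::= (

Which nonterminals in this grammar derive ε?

{ U, Z }

Directly nullable (have an ''-production): Z, U.
No other nonterminal has a production whose RHS symbols are all nullable.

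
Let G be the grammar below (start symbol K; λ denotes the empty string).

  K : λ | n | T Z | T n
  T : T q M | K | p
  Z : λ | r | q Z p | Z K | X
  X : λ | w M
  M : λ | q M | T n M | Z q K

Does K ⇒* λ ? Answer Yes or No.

Yes

K has an λ-production, so K ⇒ λ.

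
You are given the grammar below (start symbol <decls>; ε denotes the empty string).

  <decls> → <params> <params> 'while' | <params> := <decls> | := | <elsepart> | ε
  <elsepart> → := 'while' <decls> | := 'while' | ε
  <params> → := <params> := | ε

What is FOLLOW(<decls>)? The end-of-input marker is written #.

<decls> is the start symbol, so # ∈ FOLLOW(<decls>).
In <decls> → <params> := <decls>: <decls> is at the end, add FOLLOW(<decls>) = { # }.
In <elsepart> → := 'while' <decls>: <decls> is at the end, add FOLLOW(<elsepart>) = { # }.
Union: FOLLOW(<decls>) = { # }.

{ # }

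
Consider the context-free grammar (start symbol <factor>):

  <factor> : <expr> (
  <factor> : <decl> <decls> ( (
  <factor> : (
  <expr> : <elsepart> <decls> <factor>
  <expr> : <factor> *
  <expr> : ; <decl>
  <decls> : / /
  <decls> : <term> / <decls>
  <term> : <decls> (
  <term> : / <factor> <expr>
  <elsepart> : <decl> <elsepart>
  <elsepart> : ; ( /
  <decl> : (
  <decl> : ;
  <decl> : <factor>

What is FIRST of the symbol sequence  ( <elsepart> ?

( is a terminal; add {(} and stop.

{ ( }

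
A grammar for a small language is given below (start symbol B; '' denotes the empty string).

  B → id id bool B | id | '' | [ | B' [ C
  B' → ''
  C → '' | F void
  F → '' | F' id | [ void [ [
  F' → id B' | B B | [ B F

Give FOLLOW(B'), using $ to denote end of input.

{ [, id }

In B → B' [ C: add FIRST([ C) = { [ }.
In F' → id B': B' is at the end, add FOLLOW(F') = { id }.
Union: FOLLOW(B') = { [, id }.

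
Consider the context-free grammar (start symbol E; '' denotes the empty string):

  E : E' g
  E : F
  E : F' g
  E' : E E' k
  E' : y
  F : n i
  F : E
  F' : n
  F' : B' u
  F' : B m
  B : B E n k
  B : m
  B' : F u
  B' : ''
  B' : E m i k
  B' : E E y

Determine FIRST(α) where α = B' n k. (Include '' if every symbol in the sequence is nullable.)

Add FIRST(B')\{''} = { m, n, u, y }; B' is nullable, continue.
n is a terminal; add {n} and stop.

{ m, n, u, y }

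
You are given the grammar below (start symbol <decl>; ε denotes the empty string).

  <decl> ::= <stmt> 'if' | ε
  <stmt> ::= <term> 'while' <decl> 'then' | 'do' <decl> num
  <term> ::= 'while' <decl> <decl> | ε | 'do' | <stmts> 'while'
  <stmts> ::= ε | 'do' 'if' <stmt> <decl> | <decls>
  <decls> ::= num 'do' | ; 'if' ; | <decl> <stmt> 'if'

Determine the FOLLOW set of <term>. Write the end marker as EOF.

{ 'while' }

In <stmt> ::= <term> 'while' <decl> 'then': add FIRST('while' <decl> 'then') = { 'while' }.
Union: FOLLOW(<term>) = { 'while' }.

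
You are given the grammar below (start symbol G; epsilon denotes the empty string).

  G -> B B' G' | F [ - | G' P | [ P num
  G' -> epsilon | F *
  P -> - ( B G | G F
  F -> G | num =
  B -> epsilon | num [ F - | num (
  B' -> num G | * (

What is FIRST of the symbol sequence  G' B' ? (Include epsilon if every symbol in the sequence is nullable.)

Add FIRST(G')\{epsilon} = { *, -, [, num }; G' is nullable, continue.
Add FIRST(B') = { *, num }; B' is not nullable, stop.

{ *, -, [, num }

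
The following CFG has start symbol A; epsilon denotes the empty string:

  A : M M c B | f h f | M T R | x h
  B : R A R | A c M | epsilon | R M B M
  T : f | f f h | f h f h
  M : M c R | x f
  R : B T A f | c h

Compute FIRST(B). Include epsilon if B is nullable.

{ c, f, x, epsilon }

From B : R A R: add FIRST(R) = { c, f, x }.
From B : A c M: add FIRST(A) = { f, x }.
B : epsilon contributes epsilon.
From B : R M B M: add FIRST(R) = { c, f, x }.
Union: FIRST(B) = { c, f, x, epsilon }.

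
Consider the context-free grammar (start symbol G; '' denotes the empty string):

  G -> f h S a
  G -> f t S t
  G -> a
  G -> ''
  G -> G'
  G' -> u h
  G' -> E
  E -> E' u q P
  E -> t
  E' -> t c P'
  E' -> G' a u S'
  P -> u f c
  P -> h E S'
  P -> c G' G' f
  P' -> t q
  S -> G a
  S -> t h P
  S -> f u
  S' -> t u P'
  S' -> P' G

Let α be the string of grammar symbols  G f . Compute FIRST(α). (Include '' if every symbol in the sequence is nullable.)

{ a, f, t, u }

Add FIRST(G)\{''} = { a, f, t, u }; G is nullable, continue.
f is a terminal; add {f} and stop.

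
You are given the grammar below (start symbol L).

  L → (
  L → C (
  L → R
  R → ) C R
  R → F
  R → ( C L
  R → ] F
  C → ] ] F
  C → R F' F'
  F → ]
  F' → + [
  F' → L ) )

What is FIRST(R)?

R → ) C R contributes {)}.
From R → F: add FIRST(F) = { ] }.
R → ( C L contributes {(}.
R → ] F contributes {]}.
Union: FIRST(R) = { (, ), ] }.

{ (, ), ] }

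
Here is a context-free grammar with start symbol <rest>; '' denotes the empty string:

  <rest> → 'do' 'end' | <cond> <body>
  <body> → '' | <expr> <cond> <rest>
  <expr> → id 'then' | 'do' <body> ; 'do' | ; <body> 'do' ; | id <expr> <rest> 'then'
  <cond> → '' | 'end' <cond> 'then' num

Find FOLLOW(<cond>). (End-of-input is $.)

{ $, 'do', 'end', 'then', ;, id }

In <rest> → <cond> <body>: add FIRST(<body>)\{''} = { 'do', ;, id }.
  Since <body> is nullable, also add FOLLOW(<rest>) = { $, 'do', 'then', ; }.
In <body> → <expr> <cond> <rest>: add FIRST(<rest>)\{''} = { 'do', 'end', ;, id }.
  Since <rest> is nullable, also add FOLLOW(<body>) = { $, 'do', 'then', ; }.
In <cond> → 'end' <cond> 'then' num: add FIRST('then' num) = { 'then' }.
Union: FOLLOW(<cond>) = { $, 'do', 'end', 'then', ;, id }.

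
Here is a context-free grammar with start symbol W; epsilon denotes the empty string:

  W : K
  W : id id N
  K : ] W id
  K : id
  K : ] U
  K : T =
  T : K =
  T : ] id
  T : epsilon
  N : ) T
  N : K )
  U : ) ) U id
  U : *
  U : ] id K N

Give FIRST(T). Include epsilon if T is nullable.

From T : K =: add FIRST(K) = { =, ], id }.
T : ] id contributes {]}.
T : epsilon contributes epsilon.
Union: FIRST(T) = { =, ], id, epsilon }.

{ =, ], id, epsilon }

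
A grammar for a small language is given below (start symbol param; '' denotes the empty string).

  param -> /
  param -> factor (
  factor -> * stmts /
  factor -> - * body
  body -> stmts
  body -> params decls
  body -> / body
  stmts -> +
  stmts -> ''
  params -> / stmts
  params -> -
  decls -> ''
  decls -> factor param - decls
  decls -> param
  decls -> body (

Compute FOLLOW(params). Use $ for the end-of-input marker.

{ (, *, +, -, / }

In body -> params decls: add FIRST(decls)\{''} = { (, *, +, -, / }.
  Since decls is nullable, also add FOLLOW(body) = { (, *, -, / }.
Union: FOLLOW(params) = { (, *, +, -, / }.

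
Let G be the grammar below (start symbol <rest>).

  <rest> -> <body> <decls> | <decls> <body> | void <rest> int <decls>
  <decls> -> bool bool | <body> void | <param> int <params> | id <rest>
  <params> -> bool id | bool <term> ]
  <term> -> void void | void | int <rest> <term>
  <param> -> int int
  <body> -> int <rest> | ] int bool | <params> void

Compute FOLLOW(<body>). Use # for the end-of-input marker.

In <rest> -> <body> <decls>: add FIRST(<decls>) = { ], bool, id, int }.
In <rest> -> <decls> <body>: <body> is at the end, add FOLLOW(<rest>) = { #, ], bool, id, int, void }.
In <decls> -> <body> void: add FIRST(void) = { void }.
Union: FOLLOW(<body>) = { #, ], bool, id, int, void }.

{ #, ], bool, id, int, void }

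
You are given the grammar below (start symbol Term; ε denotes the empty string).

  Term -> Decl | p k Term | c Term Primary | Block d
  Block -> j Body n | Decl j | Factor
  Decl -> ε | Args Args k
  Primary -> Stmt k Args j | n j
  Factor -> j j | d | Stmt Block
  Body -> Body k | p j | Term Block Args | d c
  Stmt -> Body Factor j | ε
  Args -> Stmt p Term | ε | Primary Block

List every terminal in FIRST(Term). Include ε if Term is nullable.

From Term -> Decl: add FIRST(Decl) = { c, d, j, k, n, p, ε } (including ε since Decl is nullable).
Term -> p k Term contributes {p}.
Term -> c Term Primary contributes {c}.
From Term -> Block d: add FIRST(Block) = { c, d, j, k, n, p }.
Union: FIRST(Term) = { c, d, j, k, n, p, ε }.

{ c, d, j, k, n, p, ε }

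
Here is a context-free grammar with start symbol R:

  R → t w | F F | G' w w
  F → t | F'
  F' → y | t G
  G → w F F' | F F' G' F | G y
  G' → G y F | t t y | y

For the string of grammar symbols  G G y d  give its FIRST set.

Add FIRST(G) = { t, w, y }; G is not nullable, stop.

{ t, w, y }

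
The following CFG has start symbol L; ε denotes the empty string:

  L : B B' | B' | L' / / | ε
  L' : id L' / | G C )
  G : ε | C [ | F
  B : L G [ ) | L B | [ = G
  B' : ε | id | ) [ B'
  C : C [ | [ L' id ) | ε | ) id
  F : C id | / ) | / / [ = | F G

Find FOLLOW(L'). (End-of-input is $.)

{ /, id }

In L : L' / /: add FIRST(/ /) = { / }.
In L' : id L' /: add FIRST(/) = { / }.
In C : [ L' id ): add FIRST(id )) = { id }.
Union: FOLLOW(L') = { /, id }.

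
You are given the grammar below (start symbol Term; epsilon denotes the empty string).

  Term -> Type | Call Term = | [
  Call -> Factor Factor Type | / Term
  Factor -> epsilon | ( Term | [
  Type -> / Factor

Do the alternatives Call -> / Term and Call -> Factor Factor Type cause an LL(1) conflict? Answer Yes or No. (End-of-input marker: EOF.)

Yes

FIRST(/ Term) = { / } and FIRST(Factor Factor Type) = { (, /, [ }.
Both contain /, so the two alternatives are not disjoint — LL(1) conflict.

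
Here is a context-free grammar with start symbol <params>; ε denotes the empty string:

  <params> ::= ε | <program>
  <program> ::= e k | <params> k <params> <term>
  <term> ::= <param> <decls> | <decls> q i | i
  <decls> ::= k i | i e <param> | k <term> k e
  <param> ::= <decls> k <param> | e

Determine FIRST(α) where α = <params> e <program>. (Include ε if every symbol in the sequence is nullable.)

{ e, k }

Add FIRST(<params>)\{ε} = { e, k }; <params> is nullable, continue.
e is a terminal; add {e} and stop.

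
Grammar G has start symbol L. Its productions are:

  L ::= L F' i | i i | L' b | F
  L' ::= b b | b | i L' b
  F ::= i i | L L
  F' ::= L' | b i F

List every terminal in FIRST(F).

F ::= i i contributes {i}.
From F ::= L L: add FIRST(L) = { b, i }.
Union: FIRST(F) = { b, i }.

{ b, i }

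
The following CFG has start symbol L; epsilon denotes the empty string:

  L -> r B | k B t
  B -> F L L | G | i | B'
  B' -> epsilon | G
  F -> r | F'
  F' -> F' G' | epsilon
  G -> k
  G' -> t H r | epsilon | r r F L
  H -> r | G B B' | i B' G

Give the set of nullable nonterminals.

{ B, B', F, F', G' }

Directly nullable (have an epsilon-production): B', F', G'.
B -> B' with every symbol nullable, so B is nullable.
F -> F' with every symbol nullable, so F is nullable.
No other nonterminal has a production whose RHS symbols are all nullable.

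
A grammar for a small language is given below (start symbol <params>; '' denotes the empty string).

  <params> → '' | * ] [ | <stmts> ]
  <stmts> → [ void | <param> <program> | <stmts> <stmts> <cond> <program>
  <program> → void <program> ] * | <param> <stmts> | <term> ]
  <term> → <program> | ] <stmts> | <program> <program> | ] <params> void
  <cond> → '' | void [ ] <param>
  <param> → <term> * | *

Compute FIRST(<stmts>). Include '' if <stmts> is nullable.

{ *, [, ], void }

<stmts> → [ void contributes {[}.
From <stmts> → <param> <program>: add FIRST(<param>) = { *, ], void }.
From <stmts> → <stmts> <stmts> <cond> <program>: add FIRST(<stmts>) = { *, [, ], void }.
Union: FIRST(<stmts>) = { *, [, ], void }.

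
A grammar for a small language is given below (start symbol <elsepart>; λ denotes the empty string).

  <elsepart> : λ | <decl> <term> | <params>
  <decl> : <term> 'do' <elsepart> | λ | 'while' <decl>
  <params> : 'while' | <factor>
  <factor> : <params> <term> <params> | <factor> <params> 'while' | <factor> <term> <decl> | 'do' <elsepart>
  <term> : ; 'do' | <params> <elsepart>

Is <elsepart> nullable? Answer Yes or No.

<elsepart> has an λ-production, so <elsepart> ⇒ λ.

Yes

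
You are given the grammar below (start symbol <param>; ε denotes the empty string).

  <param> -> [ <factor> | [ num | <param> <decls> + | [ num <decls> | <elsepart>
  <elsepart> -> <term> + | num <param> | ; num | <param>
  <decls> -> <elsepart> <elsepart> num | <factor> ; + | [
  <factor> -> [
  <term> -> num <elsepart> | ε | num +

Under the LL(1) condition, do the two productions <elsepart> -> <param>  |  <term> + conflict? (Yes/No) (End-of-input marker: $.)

Yes

FIRST(<param>) = { +, ;, [, num } and FIRST(<term> +) = { +, num }.
Both contain +, so the two alternatives are not disjoint — LL(1) conflict.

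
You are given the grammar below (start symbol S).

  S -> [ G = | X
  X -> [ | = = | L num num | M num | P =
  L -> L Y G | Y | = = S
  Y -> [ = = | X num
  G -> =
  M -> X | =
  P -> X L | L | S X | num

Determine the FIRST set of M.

From M -> X: add FIRST(X) = { =, [, num }.
M -> = contributes {=}.
Union: FIRST(M) = { =, [, num }.

{ =, [, num }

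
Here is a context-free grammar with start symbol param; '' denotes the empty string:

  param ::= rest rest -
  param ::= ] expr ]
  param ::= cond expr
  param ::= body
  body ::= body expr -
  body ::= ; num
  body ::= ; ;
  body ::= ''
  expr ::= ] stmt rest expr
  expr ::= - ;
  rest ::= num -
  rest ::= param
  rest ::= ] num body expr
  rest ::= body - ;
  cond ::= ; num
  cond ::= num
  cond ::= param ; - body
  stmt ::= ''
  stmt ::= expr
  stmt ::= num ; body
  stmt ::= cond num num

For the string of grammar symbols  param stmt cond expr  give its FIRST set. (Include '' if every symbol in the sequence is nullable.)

{ -, ;, ], num }

Add FIRST(param)\{''} = { -, ;, ], num }; param is nullable, continue.
Add FIRST(stmt)\{''} = { -, ;, ], num }; stmt is nullable, continue.
Add FIRST(cond) = { -, ;, ], num }; cond is not nullable, stop.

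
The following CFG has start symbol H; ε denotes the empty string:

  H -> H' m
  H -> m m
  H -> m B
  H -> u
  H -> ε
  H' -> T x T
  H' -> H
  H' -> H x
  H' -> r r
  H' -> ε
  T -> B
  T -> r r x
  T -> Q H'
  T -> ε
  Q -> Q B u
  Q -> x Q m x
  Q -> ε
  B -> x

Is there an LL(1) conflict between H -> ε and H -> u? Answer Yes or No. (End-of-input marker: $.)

No

FIRST(ε) = { ε } and FIRST(u) = { u }.
The first is nullable but FOLLOW(H) = { $, m, x } is disjoint from FIRST of the second.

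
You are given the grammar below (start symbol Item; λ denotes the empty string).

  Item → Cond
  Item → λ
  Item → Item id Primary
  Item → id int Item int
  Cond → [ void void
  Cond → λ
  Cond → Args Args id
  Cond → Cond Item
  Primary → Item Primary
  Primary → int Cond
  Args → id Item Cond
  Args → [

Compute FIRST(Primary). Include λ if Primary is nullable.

{ [, id, int }

From Primary → Item Primary: Item nullable, take FIRST(Item) ∪ FIRST(Primary) = { [, id, int }.
Primary → int Cond contributes {int}.
Union: FIRST(Primary) = { [, id, int }.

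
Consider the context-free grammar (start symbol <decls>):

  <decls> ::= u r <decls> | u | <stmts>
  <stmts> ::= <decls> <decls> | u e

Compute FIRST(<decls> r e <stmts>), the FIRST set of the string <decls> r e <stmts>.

{ u }

Add FIRST(<decls>) = { u }; <decls> is not nullable, stop.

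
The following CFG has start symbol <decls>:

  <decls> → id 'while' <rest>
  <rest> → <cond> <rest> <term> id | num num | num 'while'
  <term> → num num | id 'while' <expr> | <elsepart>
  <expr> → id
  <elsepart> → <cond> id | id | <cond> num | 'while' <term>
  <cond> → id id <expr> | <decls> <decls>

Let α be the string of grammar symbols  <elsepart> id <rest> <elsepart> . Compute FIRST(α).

Add FIRST(<elsepart>) = { 'while', id }; <elsepart> is not nullable, stop.

{ 'while', id }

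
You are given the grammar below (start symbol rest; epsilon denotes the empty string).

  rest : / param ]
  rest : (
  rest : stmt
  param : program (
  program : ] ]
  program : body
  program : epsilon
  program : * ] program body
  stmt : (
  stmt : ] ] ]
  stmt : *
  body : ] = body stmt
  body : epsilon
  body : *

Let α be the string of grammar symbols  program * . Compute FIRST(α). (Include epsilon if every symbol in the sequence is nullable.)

{ *, ] }

Add FIRST(program)\{epsilon} = { *, ] }; program is nullable, continue.
* is a terminal; add {*} and stop.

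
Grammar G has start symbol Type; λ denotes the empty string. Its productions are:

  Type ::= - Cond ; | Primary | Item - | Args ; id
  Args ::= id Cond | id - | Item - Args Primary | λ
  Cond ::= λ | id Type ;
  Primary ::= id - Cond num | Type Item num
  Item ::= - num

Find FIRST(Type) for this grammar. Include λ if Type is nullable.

{ -, ;, id }

Type ::= - Cond ; contributes {-}.
From Type ::= Primary: add FIRST(Primary) = { -, ;, id }.
From Type ::= Item -: add FIRST(Item) = { - }.
From Type ::= Args ; id: Args nullable, take FIRST(Args) ∪ {;} = { -, ;, id }.
Union: FIRST(Type) = { -, ;, id }.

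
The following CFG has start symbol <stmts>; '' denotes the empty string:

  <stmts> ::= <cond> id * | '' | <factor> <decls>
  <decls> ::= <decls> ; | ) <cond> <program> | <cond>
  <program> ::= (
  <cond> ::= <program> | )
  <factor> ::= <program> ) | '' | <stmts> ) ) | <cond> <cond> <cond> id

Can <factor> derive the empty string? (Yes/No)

Yes

<factor> has an ''-production, so <factor> ⇒ ''.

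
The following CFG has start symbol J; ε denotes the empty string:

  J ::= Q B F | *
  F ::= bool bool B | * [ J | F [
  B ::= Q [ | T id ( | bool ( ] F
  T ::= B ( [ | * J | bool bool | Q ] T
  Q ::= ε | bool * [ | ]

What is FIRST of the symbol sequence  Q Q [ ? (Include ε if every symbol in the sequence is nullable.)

Add FIRST(Q)\{ε} = { ], bool }; Q is nullable, continue.
Add FIRST(Q)\{ε} = { ], bool }; Q is nullable, continue.
[ is a terminal; add {[} and stop.

{ [, ], bool }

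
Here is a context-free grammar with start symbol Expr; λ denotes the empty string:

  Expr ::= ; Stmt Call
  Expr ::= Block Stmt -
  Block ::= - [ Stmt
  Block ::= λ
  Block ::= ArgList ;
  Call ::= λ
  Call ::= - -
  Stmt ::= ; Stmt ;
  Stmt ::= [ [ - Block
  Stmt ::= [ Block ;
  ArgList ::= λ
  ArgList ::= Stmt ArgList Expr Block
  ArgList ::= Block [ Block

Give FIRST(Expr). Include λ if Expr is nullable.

Expr ::= ; Stmt Call contributes {;}.
From Expr ::= Block Stmt -: Block nullable, take FIRST(Block) ∪ FIRST(Stmt) = { -, ;, [ }.
Union: FIRST(Expr) = { -, ;, [ }.

{ -, ;, [ }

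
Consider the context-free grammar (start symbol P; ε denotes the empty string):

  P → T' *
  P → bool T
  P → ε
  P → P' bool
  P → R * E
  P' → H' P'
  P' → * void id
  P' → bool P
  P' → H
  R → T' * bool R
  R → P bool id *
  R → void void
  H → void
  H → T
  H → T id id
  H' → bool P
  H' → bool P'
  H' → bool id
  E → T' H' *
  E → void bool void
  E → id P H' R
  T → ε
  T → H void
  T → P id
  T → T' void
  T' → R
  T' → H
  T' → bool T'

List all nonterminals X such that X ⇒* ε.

Directly nullable (have an ε-production): P, T.
T' → H with every symbol nullable, so T' is nullable.
H → T with every symbol nullable, so H is nullable.
P' → H with every symbol nullable, so P' is nullable.
No other nonterminal has a production whose RHS symbols are all nullable.

{ H, P, P', T, T' }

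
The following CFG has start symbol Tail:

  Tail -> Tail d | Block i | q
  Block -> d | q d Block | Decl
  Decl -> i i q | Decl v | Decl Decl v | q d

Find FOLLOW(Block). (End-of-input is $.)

{ i }

In Tail -> Block i: add FIRST(i) = { i }.
In Block -> q d Block: Block is at the end, add FOLLOW(Block) = { i }.
Union: FOLLOW(Block) = { i }.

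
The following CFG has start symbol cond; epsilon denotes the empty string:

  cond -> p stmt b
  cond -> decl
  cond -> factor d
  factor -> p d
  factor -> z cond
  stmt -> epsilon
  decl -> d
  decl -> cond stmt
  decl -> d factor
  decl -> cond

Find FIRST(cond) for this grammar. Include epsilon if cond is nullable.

cond -> p stmt b contributes {p}.
From cond -> decl: add FIRST(decl) = { d, p, z }.
From cond -> factor d: add FIRST(factor) = { p, z }.
Union: FIRST(cond) = { d, p, z }.

{ d, p, z }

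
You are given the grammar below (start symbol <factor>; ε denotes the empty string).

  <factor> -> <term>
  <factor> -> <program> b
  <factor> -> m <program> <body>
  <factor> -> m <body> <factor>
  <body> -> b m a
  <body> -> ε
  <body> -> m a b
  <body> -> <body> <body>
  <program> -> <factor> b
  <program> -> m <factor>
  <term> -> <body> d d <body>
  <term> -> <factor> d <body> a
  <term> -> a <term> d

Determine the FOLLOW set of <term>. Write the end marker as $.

In <factor> -> <term>: <term> is at the end, add FOLLOW(<factor>) = { $, b, d, m }.
In <term> -> a <term> d: add FIRST(d) = { d }.
Union: FOLLOW(<term>) = { $, b, d, m }.

{ $, b, d, m }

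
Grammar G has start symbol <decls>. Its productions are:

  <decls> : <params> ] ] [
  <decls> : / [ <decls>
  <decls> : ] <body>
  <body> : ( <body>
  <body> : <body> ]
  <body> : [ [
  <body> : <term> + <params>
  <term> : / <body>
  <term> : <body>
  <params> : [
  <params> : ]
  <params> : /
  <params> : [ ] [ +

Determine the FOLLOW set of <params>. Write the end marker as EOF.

In <decls> : <params> ] ] [: add FIRST(] ] [) = { ] }.
In <body> : <term> + <params>: <params> is at the end, add FOLLOW(<body>) = { EOF, +, ] }.
Union: FOLLOW(<params>) = { EOF, +, ] }.

{ EOF, +, ] }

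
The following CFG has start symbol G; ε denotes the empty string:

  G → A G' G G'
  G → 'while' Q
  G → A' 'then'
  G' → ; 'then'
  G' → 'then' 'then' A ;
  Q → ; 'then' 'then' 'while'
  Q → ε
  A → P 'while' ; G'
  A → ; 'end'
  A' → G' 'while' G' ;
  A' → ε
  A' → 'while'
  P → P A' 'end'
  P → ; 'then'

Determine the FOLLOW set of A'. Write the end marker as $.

{ 'end', 'then' }

In G → A' 'then': add FIRST('then') = { 'then' }.
In P → P A' 'end': add FIRST('end') = { 'end' }.
Union: FOLLOW(A') = { 'end', 'then' }.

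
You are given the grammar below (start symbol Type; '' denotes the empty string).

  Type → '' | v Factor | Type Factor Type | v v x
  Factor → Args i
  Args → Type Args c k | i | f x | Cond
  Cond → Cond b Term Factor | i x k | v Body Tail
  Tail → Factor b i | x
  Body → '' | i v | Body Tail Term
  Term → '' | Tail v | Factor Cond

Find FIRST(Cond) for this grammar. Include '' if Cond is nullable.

From Cond → Cond b Term Factor: add FIRST(Cond) = { i, v }.
Cond → i x k contributes {i}.
Cond → v Body Tail contributes {v}.
Union: FIRST(Cond) = { i, v }.

{ i, v }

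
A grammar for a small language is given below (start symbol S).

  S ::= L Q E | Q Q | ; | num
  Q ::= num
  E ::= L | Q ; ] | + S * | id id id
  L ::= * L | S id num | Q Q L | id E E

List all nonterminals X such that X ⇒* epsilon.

No nonterminal has an empty production or an RHS whose symbols are all nullable.

{ } (none)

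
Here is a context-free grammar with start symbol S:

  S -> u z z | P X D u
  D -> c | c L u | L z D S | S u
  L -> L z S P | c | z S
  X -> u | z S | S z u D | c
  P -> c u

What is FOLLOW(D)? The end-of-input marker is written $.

{ c, u, z }

In S -> P X D u: add FIRST(u) = { u }.
In D -> L z D S: add FIRST(S) = { c, u }.
In X -> S z u D: D is at the end, add FOLLOW(X) = { c, u, z }.
Union: FOLLOW(D) = { c, u, z }.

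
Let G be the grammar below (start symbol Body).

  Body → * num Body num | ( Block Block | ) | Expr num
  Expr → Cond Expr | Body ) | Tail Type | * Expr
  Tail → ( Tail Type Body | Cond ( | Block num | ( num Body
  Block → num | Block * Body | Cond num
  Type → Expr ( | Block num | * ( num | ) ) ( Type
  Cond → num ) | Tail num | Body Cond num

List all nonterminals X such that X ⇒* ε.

No nonterminal has an empty production or an RHS whose symbols are all nullable.

{ } (none)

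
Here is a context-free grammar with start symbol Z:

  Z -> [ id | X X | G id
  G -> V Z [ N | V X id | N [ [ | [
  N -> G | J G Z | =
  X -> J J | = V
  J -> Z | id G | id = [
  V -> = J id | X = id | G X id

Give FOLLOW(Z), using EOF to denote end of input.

{ EOF, =, [, id }

Z is the start symbol, so EOF ∈ FOLLOW(Z).
In G -> V Z [ N: add FIRST([ N) = { [ }.
In N -> J G Z: Z is at the end, add FOLLOW(N) = { EOF, =, [, id }.
In J -> Z: Z is at the end, add FOLLOW(J) = { EOF, =, [, id }.
Union: FOLLOW(Z) = { EOF, =, [, id }.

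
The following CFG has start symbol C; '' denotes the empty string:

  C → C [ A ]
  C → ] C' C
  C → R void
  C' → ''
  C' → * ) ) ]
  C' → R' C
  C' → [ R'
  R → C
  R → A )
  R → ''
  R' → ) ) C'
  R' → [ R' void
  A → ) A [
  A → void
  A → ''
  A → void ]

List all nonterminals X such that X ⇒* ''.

Directly nullable (have an ''-production): C', R, A.
No other nonterminal has a production whose RHS symbols are all nullable.

{ A, C', R }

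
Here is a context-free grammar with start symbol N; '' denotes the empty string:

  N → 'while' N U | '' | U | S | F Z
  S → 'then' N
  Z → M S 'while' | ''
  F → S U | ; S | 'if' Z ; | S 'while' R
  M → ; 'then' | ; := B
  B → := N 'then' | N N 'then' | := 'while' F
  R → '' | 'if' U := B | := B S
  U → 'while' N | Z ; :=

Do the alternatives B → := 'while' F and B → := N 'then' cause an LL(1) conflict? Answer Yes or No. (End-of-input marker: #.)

Yes

FIRST(:= 'while' F) = { := } and FIRST(:= N 'then') = { := }.
Both contain :=, so the two alternatives are not disjoint — LL(1) conflict.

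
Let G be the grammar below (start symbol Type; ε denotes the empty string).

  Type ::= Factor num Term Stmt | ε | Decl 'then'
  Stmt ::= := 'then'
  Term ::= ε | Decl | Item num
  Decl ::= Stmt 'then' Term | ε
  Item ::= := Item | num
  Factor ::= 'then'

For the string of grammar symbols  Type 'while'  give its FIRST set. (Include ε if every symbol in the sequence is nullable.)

Add FIRST(Type)\{ε} = { 'then', := }; Type is nullable, continue.
'while' is a terminal; add {'while'} and stop.

{ 'then', 'while', := }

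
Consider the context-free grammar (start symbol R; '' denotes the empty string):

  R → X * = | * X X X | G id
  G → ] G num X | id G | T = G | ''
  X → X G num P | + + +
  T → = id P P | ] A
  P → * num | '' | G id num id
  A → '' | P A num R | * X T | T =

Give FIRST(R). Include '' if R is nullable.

{ *, +, =, ], id }

From R → X * =: add FIRST(X) = { + }.
R → * X X X contributes {*}.
From R → G id: G nullable, take FIRST(G) ∪ {id} = { =, ], id }.
Union: FIRST(R) = { *, +, =, ], id }.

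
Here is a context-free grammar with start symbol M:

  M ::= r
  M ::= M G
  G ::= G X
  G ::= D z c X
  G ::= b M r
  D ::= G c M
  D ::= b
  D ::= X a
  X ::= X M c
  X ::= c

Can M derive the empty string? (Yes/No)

No

No nonterminal in this grammar is nullable.
No production of M has an RHS whose symbols are all nullable, so M is not nullable.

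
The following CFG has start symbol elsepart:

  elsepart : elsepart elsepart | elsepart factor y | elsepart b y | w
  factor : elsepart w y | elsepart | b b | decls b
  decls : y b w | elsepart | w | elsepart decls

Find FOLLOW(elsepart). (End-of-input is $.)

elsepart is the start symbol, so $ ∈ FOLLOW(elsepart).
In elsepart : elsepart elsepart: add FIRST(elsepart) = { w }.
In elsepart : elsepart elsepart: elsepart is at the end, add FOLLOW(elsepart) = { $, b, w, y }.
In elsepart : elsepart factor y: add FIRST(factor y) = { b, w, y }.
In elsepart : elsepart b y: add FIRST(b y) = { b }.
In factor : elsepart w y: add FIRST(w y) = { w }.
In factor : elsepart: elsepart is at the end, add FOLLOW(factor) = { y }.
In decls : elsepart: elsepart is at the end, add FOLLOW(decls) = { b }.
In decls : elsepart decls: add FIRST(decls) = { w, y }.
Union: FOLLOW(elsepart) = { $, b, w, y }.

{ $, b, w, y }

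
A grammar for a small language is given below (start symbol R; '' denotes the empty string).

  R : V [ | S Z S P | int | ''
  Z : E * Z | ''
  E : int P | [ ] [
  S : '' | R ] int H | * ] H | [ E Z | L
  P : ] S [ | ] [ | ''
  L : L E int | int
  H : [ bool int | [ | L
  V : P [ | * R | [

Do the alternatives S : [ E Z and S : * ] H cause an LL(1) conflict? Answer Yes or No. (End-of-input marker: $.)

FIRST([ E Z) = { [ } and FIRST(* ] H) = { * }.
The FIRST sets are disjoint and neither alternative is nullable — no conflict.

No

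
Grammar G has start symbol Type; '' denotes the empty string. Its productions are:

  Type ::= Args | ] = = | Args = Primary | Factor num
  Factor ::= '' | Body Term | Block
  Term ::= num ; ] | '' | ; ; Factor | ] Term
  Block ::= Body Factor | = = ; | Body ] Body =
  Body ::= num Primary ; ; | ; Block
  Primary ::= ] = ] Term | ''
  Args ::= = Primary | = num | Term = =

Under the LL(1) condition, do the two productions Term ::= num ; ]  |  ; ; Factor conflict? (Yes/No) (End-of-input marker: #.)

FIRST(num ; ]) = { num } and FIRST(; ; Factor) = { ; }.
The FIRST sets are disjoint and neither alternative is nullable — no conflict.

No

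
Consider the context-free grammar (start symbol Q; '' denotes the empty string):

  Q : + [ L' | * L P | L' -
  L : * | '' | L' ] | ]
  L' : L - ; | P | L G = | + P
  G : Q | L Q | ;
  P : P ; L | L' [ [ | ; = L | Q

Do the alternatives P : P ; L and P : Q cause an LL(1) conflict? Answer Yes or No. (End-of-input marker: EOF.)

FIRST(P ; L) = { *, +, -, ;, ] } and FIRST(Q) = { *, +, -, ;, ] }.
Both contain *, so the two alternatives are not disjoint — LL(1) conflict.

Yes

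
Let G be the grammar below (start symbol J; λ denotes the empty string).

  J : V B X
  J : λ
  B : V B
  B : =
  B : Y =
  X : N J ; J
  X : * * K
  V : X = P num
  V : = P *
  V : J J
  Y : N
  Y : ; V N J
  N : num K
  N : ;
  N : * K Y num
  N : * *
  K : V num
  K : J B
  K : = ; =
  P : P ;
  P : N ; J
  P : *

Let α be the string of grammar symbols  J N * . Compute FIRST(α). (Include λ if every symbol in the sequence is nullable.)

Add FIRST(J)\{λ} = { *, ;, =, num }; J is nullable, continue.
Add FIRST(N) = { *, ;, num }; N is not nullable, stop.

{ *, ;, =, num }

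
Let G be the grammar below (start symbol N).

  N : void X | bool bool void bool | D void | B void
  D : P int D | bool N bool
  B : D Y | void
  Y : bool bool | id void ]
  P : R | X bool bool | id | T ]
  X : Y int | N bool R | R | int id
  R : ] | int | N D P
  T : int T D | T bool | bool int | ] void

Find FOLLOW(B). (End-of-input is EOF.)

In N : B void: add FIRST(void) = { void }.
Union: FOLLOW(B) = { void }.

{ void }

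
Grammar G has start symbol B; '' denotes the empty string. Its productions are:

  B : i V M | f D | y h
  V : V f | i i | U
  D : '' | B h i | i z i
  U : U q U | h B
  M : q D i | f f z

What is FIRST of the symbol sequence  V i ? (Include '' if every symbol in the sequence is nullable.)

Add FIRST(V) = { h, i }; V is not nullable, stop.

{ h, i }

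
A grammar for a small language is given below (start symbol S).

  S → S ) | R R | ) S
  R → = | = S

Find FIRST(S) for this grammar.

{ ), = }

From S → S ): add FIRST(S) = { ), = }.
From S → R R: add FIRST(R) = { = }.
S → ) S contributes {)}.
Union: FIRST(S) = { ), = }.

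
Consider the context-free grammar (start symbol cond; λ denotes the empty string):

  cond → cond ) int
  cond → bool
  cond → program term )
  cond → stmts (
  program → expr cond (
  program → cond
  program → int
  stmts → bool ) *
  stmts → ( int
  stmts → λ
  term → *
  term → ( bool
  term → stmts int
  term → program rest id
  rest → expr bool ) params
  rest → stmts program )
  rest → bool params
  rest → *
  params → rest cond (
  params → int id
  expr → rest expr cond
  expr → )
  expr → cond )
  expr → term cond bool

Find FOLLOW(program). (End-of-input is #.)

In cond → program term ): add FIRST(term )) = { (, ), *, bool, int }.
In term → program rest id: add FIRST(rest id) = { (, ), *, bool, int }.
In rest → stmts program ): add FIRST()) = { ) }.
Union: FOLLOW(program) = { (, ), *, bool, int }.

{ (, ), *, bool, int }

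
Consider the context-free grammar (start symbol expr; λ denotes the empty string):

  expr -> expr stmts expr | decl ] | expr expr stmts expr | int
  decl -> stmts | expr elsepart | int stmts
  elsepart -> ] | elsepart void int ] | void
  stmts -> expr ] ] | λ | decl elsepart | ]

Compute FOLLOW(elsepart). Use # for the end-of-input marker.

In decl -> expr elsepart: elsepart is at the end, add FOLLOW(decl) = { ], void }.
In elsepart -> elsepart void int ]: add FIRST(void int ]) = { void }.
In stmts -> decl elsepart: elsepart is at the end, add FOLLOW(stmts) = { ], int, void }.
Union: FOLLOW(elsepart) = { ], int, void }.

{ ], int, void }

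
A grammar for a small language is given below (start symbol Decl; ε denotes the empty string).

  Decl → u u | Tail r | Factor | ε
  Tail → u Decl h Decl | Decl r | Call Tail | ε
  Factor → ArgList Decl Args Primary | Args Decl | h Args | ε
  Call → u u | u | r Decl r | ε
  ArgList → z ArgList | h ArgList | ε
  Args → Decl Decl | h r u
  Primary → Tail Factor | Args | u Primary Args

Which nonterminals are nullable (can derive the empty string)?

Directly nullable (have an ε-production): Decl, Tail, Factor, Call, ArgList.
Args → Decl Decl with every symbol nullable, so Args is nullable.
Primary → Tail Factor with every symbol nullable, so Primary is nullable.

{ ArgList, Args, Call, Decl, Factor, Primary, Tail }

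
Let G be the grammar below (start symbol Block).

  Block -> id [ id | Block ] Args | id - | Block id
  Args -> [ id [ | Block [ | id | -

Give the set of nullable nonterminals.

No nonterminal has an empty production or an RHS whose symbols are all nullable.

{ } (none)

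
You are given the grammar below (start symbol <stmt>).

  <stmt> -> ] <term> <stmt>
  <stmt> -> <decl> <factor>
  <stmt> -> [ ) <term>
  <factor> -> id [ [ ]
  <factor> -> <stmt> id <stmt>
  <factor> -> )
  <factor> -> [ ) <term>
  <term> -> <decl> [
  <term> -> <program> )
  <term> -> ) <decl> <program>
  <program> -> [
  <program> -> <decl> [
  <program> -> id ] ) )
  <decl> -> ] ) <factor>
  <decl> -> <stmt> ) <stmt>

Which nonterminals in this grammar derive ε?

{ } (none)

No nonterminal has an empty production or an RHS whose symbols are all nullable.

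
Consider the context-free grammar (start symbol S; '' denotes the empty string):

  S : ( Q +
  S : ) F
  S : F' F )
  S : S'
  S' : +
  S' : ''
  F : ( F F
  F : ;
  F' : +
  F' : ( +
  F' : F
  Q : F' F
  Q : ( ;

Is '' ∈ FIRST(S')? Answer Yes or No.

S' has an ''-production, so S' ⇒ ''.

Yes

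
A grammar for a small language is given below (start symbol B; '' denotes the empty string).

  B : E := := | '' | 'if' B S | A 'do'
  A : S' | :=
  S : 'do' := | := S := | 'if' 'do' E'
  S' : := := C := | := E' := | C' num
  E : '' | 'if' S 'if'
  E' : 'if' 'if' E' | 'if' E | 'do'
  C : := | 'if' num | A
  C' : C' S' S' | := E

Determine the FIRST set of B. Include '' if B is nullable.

From B : E := :=: E nullable, take FIRST(E) ∪ {:=} = { 'if', := }.
B : '' contributes ''.
B : 'if' B S contributes {'if'}.
From B : A 'do': add FIRST(A) = { := }.
Union: FIRST(B) = { 'if', :=, '' }.

{ 'if', :=, '' }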